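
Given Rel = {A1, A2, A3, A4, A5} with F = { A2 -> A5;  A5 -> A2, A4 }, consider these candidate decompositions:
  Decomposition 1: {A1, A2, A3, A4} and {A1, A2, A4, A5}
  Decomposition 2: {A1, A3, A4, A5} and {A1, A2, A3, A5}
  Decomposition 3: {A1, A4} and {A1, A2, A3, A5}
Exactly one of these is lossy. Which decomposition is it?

Decomposition 1: common = {A1, A2, A4}, closure = {A1, A2, A4, A5} → lossless.
Decomposition 2: common = {A1, A3, A5}, closure = {A1, A2, A3, A4, A5} → lossless.
Decomposition 3: common = {A1}, closure = {A1} → lossy.

Decomposition 3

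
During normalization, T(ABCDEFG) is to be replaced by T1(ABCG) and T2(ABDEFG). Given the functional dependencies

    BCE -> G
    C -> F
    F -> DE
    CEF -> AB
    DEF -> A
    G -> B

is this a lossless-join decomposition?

Common attributes: T1 ∩ T2 = {ABG}.
No dependency enlarges {ABG}, so (ABG)⁺ = {ABG}.
The closure contains neither all of T1 = {ABCG} nor all of T2 = {ABDEFG}, so the common attributes are not a superkey of either fragment. The join is lossy.

No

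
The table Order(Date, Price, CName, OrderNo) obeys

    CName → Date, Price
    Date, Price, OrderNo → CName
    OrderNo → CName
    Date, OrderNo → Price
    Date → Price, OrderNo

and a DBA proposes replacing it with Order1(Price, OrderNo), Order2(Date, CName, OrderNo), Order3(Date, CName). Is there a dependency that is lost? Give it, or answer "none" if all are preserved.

CName → Date, Price: restricted closure across fragments reaches Date, Price.
Date, Price, OrderNo → CName: restricted closure across fragments reaches CName.
OrderNo → CName lies within Order2.
Date, OrderNo → Price: restricted closure across fragments reaches Price.
Date → Price, OrderNo: restricted closure across fragments reaches Price, OrderNo.
Every dependency is enforceable on the fragments, so the decomposition is dependency-preserving.

none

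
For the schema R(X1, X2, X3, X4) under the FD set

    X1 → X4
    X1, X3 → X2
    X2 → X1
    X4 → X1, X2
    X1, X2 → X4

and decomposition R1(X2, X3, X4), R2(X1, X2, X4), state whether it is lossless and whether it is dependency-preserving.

Lossless test: (X2, X4)⁺ = {X1, X2, X4}, which contains all of one fragment — lossless.
Dependency preservation: X1, X3 → X2 is not contained in any single fragment, but the restricted closure of its left-hand side across the fragments still reaches the right-hand side; the remaining FDs each lie inside some fragment. All dependencies are preserved.

lossless and dependency-preserving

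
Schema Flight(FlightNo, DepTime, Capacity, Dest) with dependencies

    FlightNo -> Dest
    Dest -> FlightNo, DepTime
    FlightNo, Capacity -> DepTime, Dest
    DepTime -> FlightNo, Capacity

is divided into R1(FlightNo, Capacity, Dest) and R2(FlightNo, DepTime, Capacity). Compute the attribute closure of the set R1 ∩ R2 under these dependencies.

FlightNo, DepTime, Capacity, Dest

R1 ∩ R2 = {FlightNo, Capacity}.
FlightNo → Dest applies, adding Dest
Dest → FlightNo, DepTime applies, adding DepTime
Closure: {FlightNo, DepTime, Capacity, Dest}.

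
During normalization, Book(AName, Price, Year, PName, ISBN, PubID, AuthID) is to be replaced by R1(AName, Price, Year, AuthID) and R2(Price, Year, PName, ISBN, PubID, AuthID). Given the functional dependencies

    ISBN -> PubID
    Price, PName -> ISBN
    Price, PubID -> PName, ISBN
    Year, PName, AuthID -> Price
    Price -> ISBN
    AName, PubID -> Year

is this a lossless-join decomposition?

Common attributes: R1 ∩ R2 = {Price, Year, AuthID}.
Closure of {Price, Year, AuthID}: Price → ISBN applies, adding ISBN; ISBN → PubID applies, adding PubID; Price, PubID → PName, ISBN applies, adding PName. So (Price, Year, AuthID)⁺ = {Price, Year, PName, ISBN, PubID, AuthID}.
This closure contains every attribute of R2, so R1 ∩ R2 → R2. The join is lossless.

Yes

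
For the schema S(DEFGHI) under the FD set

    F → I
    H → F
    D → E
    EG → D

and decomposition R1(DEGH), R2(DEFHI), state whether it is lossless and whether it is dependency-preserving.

Lossless test: (DEH)⁺ = {DEFHI}, which contains all of one fragment — lossless.
Dependency preservation: every FD's attributes lie within a single fragment, so each can be enforced locally — preserved.

lossless and dependency-preserving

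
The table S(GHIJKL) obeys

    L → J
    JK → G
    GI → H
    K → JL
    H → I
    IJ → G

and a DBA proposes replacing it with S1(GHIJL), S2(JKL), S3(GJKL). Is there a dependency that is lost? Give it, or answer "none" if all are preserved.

none

L → J lies within S1.
JK → G lies within S3.
GI → H lies within S1.
K → JL lies within S2.
H → I lies within S1.
IJ → G lies within S1.
Every dependency is enforceable on the fragments, so the decomposition is dependency-preserving.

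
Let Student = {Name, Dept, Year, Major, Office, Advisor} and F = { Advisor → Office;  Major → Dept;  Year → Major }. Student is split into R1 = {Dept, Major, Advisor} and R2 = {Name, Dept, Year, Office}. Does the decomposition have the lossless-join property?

No

Common attributes: R1 ∩ R2 = {Dept}.
No dependency enlarges {Dept}, so (Dept)⁺ = {Dept}.
The closure contains neither all of R1 = {Dept, Major, Advisor} nor all of R2 = {Name, Dept, Year, Office}, so the common attributes are not a superkey of either fragment. The join is lossy.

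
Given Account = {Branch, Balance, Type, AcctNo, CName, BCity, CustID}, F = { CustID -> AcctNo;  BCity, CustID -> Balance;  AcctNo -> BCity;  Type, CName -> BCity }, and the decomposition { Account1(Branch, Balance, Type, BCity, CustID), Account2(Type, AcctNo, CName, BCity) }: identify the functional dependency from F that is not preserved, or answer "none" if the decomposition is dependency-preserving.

Check CustID → AcctNo: no single fragment contains all of {AcctNo, CustID}, and the restricted closure of {CustID} across the fragments never reaches {AcctNo}.
BCity, CustID → Balance is preserved.
AcctNo → BCity is preserved.
Type, CName → BCity is preserved.

CustID -> AcctNo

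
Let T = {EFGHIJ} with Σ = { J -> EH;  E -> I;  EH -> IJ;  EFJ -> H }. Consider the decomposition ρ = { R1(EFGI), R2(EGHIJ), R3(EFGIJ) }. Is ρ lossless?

Yes

Chase test. Columns are EFGHIJ; row i has aⱼ where attribute j ∈ Ri, else bᵢⱼ.
Initial tableau (one row per fragment):
  row 1: a1 a2 a3 b14 a5 b16
  row 2: a1 b22 a3 a4 a5 a6
  row 3: a1 a2 a3 b34 a5 a6
Rows 2 and 3 agree on J; apply J→EH and equate their EH entries.
Row 3 is now all distinguished symbols — the join is lossless.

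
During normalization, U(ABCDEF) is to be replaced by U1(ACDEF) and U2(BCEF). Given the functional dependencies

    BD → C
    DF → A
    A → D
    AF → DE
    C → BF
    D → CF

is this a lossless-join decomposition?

Yes

Common attributes: U1 ∩ U2 = {CEF}.
Closure of {CEF}: C → BF applies, adding B. So (CEF)⁺ = {BCEF}.
This closure contains every attribute of U2, so U1 ∩ U2 → U2. The join is lossless.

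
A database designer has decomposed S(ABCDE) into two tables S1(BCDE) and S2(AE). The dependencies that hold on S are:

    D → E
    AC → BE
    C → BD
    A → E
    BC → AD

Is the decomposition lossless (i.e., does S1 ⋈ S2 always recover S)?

No

Common attributes: S1 ∩ S2 = {E}.
No dependency enlarges {E}, so (E)⁺ = {E}.
The closure contains neither all of S1 = {BCDE} nor all of S2 = {AE}, so the common attributes are not a superkey of either fragment. The join is lossy.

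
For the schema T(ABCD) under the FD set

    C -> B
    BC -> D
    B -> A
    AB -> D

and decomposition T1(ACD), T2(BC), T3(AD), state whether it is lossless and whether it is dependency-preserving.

Lossless test (chase): Rows 1 and 2 agree on C; apply C→B and equate their B entries. Rows 1 and 2 agree on BC; apply BC→D and equate their D entries. Rows 1 and 2 agree on B; apply B→A and equate their A entries. Row 1 is now all distinguished symbols — the join is lossless.
Dependency preservation: the restricted closure of {B} across the fragments never reaches {A}, so B → A cannot be enforced without a join — not preserved.

lossless but not dependency-preserving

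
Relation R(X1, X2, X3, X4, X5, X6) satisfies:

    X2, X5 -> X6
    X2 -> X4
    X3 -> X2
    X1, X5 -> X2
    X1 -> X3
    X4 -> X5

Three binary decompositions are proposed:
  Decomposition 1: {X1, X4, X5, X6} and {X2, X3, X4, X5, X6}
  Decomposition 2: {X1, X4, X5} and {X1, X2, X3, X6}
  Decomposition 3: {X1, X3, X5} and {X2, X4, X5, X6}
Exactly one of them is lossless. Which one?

Decomposition 2

Decomposition 1: common = {X4, X5, X6}, closure = {X4, X5, X6} → lossy.
Decomposition 2: common = {X1}, closure = {X1, X2, X3, X4, X5, X6} → lossless.
Decomposition 3: common = {X5}, closure = {X5} → lossy.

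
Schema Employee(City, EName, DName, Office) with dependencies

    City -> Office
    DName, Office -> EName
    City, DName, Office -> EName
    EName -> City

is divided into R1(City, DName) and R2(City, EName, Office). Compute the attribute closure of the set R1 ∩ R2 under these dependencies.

R1 ∩ R2 = {City}.
City → Office applies, adding Office
Closure: {City, Office}.

City, Office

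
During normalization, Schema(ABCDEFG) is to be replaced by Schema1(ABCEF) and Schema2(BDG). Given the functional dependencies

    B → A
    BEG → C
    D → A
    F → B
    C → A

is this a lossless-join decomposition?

Common attributes: Schema1 ∩ Schema2 = {B}.
Closure of {B}: B → A applies, adding A. So (B)⁺ = {AB}.
The closure contains neither all of Schema1 = {ABCEF} nor all of Schema2 = {BDG}, so the common attributes are not a superkey of either fragment. The join is lossy.

No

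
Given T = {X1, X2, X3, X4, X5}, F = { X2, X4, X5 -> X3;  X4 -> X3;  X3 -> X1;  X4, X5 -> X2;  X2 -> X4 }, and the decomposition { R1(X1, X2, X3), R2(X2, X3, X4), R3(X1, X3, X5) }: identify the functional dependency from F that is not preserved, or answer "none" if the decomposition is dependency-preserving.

Check X4, X5 → X2: no single fragment contains all of {X2, X4, X5}, and the restricted closure of {X4, X5} across the fragments never reaches {X2}.
X2, X4, X5 → X3 is preserved.
X4 → X3 is preserved.
X3 → X1 is preserved.
X2 → X4 is preserved.

X4, X5 -> X2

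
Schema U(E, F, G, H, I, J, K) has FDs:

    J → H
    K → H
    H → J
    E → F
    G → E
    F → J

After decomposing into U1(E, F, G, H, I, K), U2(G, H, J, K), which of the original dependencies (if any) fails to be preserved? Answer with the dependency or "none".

J → H lies within U2.
K → H lies within U1.
H → J lies within U2.
E → F lies within U1.
G → E lies within U1.
F → J: restricted closure across fragments reaches J.
Every dependency is enforceable on the fragments, so the decomposition is dependency-preserving.

none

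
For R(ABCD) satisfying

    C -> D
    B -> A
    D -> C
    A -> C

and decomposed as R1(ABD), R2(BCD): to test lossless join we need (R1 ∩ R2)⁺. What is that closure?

ABCD

R1 ∩ R2 = {BD}.
B → A applies, adding A
D → C applies, adding C
Closure: {ABCD}.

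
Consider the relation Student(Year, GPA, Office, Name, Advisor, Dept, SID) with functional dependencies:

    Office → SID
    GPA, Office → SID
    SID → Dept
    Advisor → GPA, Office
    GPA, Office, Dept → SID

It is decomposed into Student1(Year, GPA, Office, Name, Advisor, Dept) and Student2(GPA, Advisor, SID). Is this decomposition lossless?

Common attributes: Student1 ∩ Student2 = {GPA, Advisor}.
Closure of {GPA, Advisor}: Advisor → GPA, Office applies, adding Office; Office → SID applies, adding SID; SID → Dept applies, adding Dept. So (GPA, Advisor)⁺ = {GPA, Office, Advisor, Dept, SID}.
This closure contains every attribute of Student2, so Student1 ∩ Student2 → Student2. The join is lossless.

Yes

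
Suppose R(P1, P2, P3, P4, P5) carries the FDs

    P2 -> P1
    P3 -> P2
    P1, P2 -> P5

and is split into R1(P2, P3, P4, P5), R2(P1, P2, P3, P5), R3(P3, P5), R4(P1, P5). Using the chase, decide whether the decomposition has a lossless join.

Yes

Chase test. Columns are P1, P2, P3, P4, P5; row i has aⱼ where attribute j ∈ Ri, else bᵢⱼ.
Initial tableau (one row per fragment):
  row 1: b11 a2 a3 a4 a5
  row 2: a1 a2 a3 b24 a5
  row 3: b31 b32 a3 b34 a5
  row 4: a1 b42 b43 b44 a5
Rows 1 and 2 agree on P2; apply P2→P1 and equate their P1 entries.
Rows 1 and 3 agree on P3; apply P3→P2 and equate their P2 entries.
Rows 1 and 3 agree on P2; apply P2→P1 and equate their P1 entries.
Row 1 is now all distinguished symbols — the join is lossless.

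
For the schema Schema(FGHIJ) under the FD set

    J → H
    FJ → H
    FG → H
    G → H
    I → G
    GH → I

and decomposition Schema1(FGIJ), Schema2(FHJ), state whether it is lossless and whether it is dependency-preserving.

Lossless test: (FJ)⁺ = {FHJ}, which contains all of one fragment — lossless.
Dependency preservation: the restricted closure of {FG} across the fragments never reaches {H}, so FG → H cannot be enforced without a join — not preserved.

lossless but not dependency-preserving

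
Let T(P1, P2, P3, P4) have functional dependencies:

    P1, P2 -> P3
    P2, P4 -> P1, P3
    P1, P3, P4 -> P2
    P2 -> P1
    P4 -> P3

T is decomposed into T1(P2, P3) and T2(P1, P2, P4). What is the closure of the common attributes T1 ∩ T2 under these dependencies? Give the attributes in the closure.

T1 ∩ T2 = {P2}.
P2 → P1 applies, adding P1
P1, P2 → P3 applies, adding P3
Closure: {P1, P2, P3}.

P1, P2, P3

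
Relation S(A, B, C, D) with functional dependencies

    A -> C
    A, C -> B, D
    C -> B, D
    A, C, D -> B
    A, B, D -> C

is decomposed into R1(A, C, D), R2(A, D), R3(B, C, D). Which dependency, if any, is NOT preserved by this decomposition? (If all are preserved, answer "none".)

none

A → C lies within R1.
A, C → B, D: restricted closure across fragments reaches B, D.
C → B, D lies within R3.
A, C, D → B: restricted closure across fragments reaches B.
A, B, D → C: restricted closure across fragments reaches C.
Every dependency is enforceable on the fragments, so the decomposition is dependency-preserving.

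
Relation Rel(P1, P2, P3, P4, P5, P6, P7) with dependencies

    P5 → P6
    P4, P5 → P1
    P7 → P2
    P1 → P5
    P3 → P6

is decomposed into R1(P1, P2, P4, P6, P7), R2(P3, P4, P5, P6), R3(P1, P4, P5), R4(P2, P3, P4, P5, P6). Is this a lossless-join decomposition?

No

Chase test. Columns are P1, P2, P3, P4, P5, P6, P7; row i has aⱼ where attribute j ∈ Ri, else bᵢⱼ.
Initial tableau (one row per fragment):
  row 1: a1 a2 b13 a4 b15 a6 a7
  row 2: b21 b22 a3 a4 a5 a6 b27
  row 3: a1 b32 b33 a4 a5 b36 b37
  row 4: b41 a2 a3 a4 a5 a6 b47
Rows 2 and 3 agree on P5; apply P5→P6 and equate their P6 entries.
Rows 2 and 3 agree on P4, P5; apply P4, P5→P1 and equate their P1 entries.
Rows 2 and 4 agree on P4, P5; apply P4, P5→P1 and equate their P1 entries.
Rows 1 and 2 agree on P1; apply P1→P5 and equate their P5 entries.
No row becomes fully distinguished — the join is lossy.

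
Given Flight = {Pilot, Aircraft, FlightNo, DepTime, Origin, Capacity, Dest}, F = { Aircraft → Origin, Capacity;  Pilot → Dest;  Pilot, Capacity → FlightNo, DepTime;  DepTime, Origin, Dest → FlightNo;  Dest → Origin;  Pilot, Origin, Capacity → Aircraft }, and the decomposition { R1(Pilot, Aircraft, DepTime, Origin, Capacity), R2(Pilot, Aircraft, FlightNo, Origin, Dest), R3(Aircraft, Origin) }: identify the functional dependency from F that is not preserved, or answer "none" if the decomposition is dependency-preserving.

DepTime, Origin, Dest → FlightNo

Check DepTime, Origin, Dest → FlightNo: no single fragment contains all of {FlightNo, DepTime, Origin, Dest}, and the restricted closure of {DepTime, Origin, Dest} across the fragments never reaches {FlightNo}.
Aircraft → Origin, Capacity is preserved.
Pilot → Dest is preserved.
Pilot, Capacity → FlightNo, DepTime is preserved.
Dest → Origin is preserved.
Pilot, Origin, Capacity → Aircraft is preserved.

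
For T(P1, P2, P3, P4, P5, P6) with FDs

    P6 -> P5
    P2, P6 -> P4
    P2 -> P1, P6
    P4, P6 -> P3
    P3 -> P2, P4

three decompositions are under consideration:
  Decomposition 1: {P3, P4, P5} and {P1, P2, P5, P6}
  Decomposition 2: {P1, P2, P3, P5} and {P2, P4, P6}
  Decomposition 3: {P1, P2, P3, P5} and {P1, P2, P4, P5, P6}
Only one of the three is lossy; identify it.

Decomposition 1: common = {P5}, closure = {P5} → lossy.
Decomposition 2: common = {P2}, closure = {P1, P2, P3, P4, P5, P6} → lossless.
Decomposition 3: common = {P1, P2, P5}, closure = {P1, P2, P3, P4, P5, P6} → lossless.

Decomposition 1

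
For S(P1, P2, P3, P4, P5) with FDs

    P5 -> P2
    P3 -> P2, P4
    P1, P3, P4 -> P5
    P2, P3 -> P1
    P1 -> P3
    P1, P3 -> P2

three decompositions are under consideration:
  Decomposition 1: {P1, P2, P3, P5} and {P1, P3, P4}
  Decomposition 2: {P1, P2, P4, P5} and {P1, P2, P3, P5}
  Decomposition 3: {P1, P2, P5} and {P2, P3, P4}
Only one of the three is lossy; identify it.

Decomposition 3

Decomposition 1: common = {P1, P3}, closure = {P1, P2, P3, P4, P5} → lossless.
Decomposition 2: common = {P1, P2, P5}, closure = {P1, P2, P3, P4, P5} → lossless.
Decomposition 3: common = {P2}, closure = {P2} → lossy.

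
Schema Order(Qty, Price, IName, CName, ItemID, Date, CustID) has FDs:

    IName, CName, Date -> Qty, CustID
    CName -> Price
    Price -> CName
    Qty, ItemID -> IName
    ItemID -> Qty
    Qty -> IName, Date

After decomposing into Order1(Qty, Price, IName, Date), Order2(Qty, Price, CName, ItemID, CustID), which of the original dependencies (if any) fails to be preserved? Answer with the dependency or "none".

IName, CName, Date → Qty, CustID: restricted closure across fragments reaches Qty, CustID.
CName → Price lies within Order2.
Price → CName lies within Order2.
Qty, ItemID → IName: restricted closure across fragments reaches IName.
ItemID → Qty lies within Order2.
Qty → IName, Date lies within Order1.
Every dependency is enforceable on the fragments, so the decomposition is dependency-preserving.

none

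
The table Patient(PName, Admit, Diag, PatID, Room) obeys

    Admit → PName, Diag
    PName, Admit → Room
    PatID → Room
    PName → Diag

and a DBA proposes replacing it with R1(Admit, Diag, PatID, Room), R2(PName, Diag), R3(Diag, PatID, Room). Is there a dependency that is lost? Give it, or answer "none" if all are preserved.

Check Admit → PName, Diag: no single fragment contains all of {PName, Admit, Diag}, and the restricted closure of {Admit} across the fragments never reaches {PName, Diag}.
PName, Admit → Room is preserved.
PatID → Room is preserved.
PName → Diag is preserved.

Admit → PName, Diag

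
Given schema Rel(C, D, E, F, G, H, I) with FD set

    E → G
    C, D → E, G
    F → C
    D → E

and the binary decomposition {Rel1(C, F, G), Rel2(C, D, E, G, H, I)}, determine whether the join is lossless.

No

Common attributes: Rel1 ∩ Rel2 = {C, G}.
No dependency enlarges {C, G}, so (C, G)⁺ = {C, G}.
The closure contains neither all of Rel1 = {C, F, G} nor all of Rel2 = {C, D, E, G, H, I}, so the common attributes are not a superkey of either fragment. The join is lossy.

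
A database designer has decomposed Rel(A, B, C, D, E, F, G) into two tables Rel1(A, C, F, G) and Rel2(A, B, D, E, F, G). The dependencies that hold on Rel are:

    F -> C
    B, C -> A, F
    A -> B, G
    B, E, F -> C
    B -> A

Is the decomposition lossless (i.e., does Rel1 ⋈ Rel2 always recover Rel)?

Yes

Common attributes: Rel1 ∩ Rel2 = {A, F, G}.
Closure of {A, F, G}: F → C applies, adding C; A → B, G applies, adding B. So (A, F, G)⁺ = {A, B, C, F, G}.
This closure contains every attribute of Rel1, so Rel1 ∩ Rel2 → Rel1. The join is lossless.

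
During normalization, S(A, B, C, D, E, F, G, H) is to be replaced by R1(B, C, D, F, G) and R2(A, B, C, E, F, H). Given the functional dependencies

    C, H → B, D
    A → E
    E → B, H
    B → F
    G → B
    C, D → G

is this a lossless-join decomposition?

No

Common attributes: R1 ∩ R2 = {B, C, F}.
No dependency enlarges {B, C, F}, so (B, C, F)⁺ = {B, C, F}.
The closure contains neither all of R1 = {B, C, D, F, G} nor all of R2 = {A, B, C, E, F, H}, so the common attributes are not a superkey of either fragment. The join is lossy.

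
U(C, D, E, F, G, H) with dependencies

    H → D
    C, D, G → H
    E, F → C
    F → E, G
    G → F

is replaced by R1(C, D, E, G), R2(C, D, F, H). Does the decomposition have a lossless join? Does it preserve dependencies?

Lossless test: (C, D)⁺ = {C, D}, which is a superkey of neither fragment — lossy.
Dependency preservation: the restricted closure of {C, D, G} across the fragments never reaches {H}, so C, D, G → H cannot be enforced without a join — not preserved.

lossy and not dependency-preserving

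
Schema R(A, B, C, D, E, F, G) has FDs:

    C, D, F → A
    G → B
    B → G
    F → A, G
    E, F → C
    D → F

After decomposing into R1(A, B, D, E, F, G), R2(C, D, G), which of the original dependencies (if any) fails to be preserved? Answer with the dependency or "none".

Check E, F → C: no single fragment contains all of {C, E, F}, and the restricted closure of {E, F} across the fragments never reaches {C}.
C, D, F → A is preserved.
G → B is preserved.
B → G is preserved.
F → A, G is preserved.
D → F is preserved.

E, F → C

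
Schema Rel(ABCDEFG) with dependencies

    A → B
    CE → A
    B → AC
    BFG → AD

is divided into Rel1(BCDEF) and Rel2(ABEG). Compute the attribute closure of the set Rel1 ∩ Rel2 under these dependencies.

Rel1 ∩ Rel2 = {BE}.
B → AC applies, adding AC
Closure: {ABCE}.

ABCE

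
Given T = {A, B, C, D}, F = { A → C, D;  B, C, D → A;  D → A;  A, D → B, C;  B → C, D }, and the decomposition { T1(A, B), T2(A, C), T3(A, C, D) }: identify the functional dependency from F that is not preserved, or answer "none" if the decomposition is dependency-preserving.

none

A → C, D lies within T3.
B, C, D → A: restricted closure across fragments reaches A.
D → A lies within T3.
A, D → B, C: restricted closure across fragments reaches B, C.
B → C, D: restricted closure across fragments reaches C, D.
Every dependency is enforceable on the fragments, so the decomposition is dependency-preserving.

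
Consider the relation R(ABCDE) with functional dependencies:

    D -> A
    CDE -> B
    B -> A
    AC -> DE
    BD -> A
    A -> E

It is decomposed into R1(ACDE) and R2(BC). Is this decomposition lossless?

No

Common attributes: R1 ∩ R2 = {C}.
No dependency enlarges {C}, so (C)⁺ = {C}.
The closure contains neither all of R1 = {ACDE} nor all of R2 = {BC}, so the common attributes are not a superkey of either fragment. The join is lossy.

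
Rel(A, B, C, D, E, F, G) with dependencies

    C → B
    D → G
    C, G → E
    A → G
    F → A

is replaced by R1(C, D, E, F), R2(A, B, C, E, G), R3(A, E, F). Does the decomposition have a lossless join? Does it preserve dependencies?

Lossless test (chase): Rows 1 and 2 agree on C; apply C→B and equate their B entries. Rows 2 and 3 agree on A; apply A→G and equate their G entries. Rows 1 and 3 agree on F; apply F→A and equate their A entries. Rows 1 and 2 agree on A; apply A→G and equate their G entries. Row 1 is now all distinguished symbols — the join is lossless.
Dependency preservation: the restricted closure of {D} across the fragments never reaches {G}, so D → G cannot be enforced without a join — not preserved.

lossless but not dependency-preserving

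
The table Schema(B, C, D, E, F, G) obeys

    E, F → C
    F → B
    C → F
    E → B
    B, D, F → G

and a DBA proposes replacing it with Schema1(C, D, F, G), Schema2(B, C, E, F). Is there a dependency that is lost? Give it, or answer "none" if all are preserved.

none

E, F → C lies within Schema2.
F → B lies within Schema2.
C → F lies within Schema1.
E → B lies within Schema2.
B, D, F → G: restricted closure across fragments reaches G.
Every dependency is enforceable on the fragments, so the decomposition is dependency-preserving.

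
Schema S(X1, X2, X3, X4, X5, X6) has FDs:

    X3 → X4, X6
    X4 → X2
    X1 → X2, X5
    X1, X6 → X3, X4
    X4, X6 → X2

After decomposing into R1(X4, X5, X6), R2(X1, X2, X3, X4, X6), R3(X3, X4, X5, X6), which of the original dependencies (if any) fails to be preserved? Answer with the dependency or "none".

Check X1 → X2, X5: no single fragment contains all of {X1, X2, X5}, and the restricted closure of {X1} across the fragments never reaches {X2, X5}.
X3 → X4, X6 is preserved.
X4 → X2 is preserved.
X1, X6 → X3, X4 is preserved.
X4, X6 → X2 is preserved.

X1 → X2, X5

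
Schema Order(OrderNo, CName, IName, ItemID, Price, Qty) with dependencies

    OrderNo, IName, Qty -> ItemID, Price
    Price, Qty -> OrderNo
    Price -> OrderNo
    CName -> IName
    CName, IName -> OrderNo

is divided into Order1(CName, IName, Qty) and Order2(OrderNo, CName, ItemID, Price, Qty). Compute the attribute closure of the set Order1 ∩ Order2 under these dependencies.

Order1 ∩ Order2 = {CName, Qty}.
CName → IName applies, adding IName
CName, IName → OrderNo applies, adding OrderNo
OrderNo, IName, Qty → ItemID, Price applies, adding ItemID, Price
Closure: {OrderNo, CName, IName, ItemID, Price, Qty}.

OrderNo, CName, IName, ItemID, Price, Qty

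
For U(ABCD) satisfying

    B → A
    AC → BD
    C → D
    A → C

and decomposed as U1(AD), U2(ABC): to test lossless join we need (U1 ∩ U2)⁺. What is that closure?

U1 ∩ U2 = {A}.
A → C applies, adding C
AC → BD applies, adding BD
Closure: {ABCD}.

ABCD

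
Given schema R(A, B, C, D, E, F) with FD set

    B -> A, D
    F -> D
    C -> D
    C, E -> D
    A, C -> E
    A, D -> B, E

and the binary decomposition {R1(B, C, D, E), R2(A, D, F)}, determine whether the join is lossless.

Common attributes: R1 ∩ R2 = {D}.
No dependency enlarges {D}, so (D)⁺ = {D}.
The closure contains neither all of R1 = {B, C, D, E} nor all of R2 = {A, D, F}, so the common attributes are not a superkey of either fragment. The join is lossy.

No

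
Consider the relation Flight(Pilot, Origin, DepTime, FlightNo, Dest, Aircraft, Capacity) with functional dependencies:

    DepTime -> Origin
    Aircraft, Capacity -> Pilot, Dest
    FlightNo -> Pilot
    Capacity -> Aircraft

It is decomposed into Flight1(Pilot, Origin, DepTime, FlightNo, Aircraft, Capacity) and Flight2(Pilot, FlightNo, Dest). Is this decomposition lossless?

Common attributes: Flight1 ∩ Flight2 = {Pilot, FlightNo}.
No dependency enlarges {Pilot, FlightNo}, so (Pilot, FlightNo)⁺ = {Pilot, FlightNo}.
The closure contains neither all of Flight1 = {Pilot, Origin, DepTime, FlightNo, Aircraft, Capacity} nor all of Flight2 = {Pilot, FlightNo, Dest}, so the common attributes are not a superkey of either fragment. The join is lossy.

No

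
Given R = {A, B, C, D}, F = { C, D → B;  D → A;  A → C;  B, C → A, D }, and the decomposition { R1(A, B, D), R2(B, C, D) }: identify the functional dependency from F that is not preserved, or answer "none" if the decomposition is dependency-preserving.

Check A → C: no single fragment contains all of {A, C}, and the restricted closure of {A} across the fragments never reaches {C}.
C, D → B is preserved.
D → A is preserved.
B, C → A, D is preserved.

A → C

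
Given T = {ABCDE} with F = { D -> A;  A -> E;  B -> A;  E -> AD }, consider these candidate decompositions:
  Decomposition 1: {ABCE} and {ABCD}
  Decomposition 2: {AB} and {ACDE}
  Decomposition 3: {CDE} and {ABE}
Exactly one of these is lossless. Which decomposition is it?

Decomposition 1

Decomposition 1: common = {ABC}, closure = {ABCDE} → lossless.
Decomposition 2: common = {A}, closure = {ADE} → lossy.
Decomposition 3: common = {E}, closure = {ADE} → lossy.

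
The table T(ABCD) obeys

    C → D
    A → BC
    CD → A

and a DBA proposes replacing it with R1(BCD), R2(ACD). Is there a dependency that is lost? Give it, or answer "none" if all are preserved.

C → D lies within R1.
A → BC: restricted closure across fragments reaches BC.
CD → A lies within R2.
Every dependency is enforceable on the fragments, so the decomposition is dependency-preserving.

none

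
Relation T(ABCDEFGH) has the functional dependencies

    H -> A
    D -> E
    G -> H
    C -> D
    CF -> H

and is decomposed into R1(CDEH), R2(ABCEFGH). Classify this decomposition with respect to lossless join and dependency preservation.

lossless and dependency-preserving

Lossless test: (CEH)⁺ = {ACDEH}, which contains all of one fragment — lossless.
Dependency preservation: every FD's attributes lie within a single fragment, so each can be enforced locally — preserved.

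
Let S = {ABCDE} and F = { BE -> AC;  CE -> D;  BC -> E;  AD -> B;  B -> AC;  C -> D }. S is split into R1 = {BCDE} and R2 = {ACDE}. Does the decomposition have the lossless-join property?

No

Common attributes: R1 ∩ R2 = {CDE}.
No dependency enlarges {CDE}, so (CDE)⁺ = {CDE}.
The closure contains neither all of R1 = {BCDE} nor all of R2 = {ACDE}, so the common attributes are not a superkey of either fragment. The join is lossy.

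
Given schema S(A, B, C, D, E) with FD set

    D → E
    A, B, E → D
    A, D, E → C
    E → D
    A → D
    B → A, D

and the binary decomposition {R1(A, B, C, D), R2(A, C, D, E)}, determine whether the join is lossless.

Yes

Common attributes: R1 ∩ R2 = {A, C, D}.
Closure of {A, C, D}: D → E applies, adding E. So (A, C, D)⁺ = {A, C, D, E}.
This closure contains every attribute of R2, so R1 ∩ R2 → R2. The join is lossless.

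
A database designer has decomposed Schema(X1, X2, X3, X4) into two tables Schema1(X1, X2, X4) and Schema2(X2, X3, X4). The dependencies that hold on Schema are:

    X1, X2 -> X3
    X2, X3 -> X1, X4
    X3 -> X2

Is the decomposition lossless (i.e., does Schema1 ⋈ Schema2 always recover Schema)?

Common attributes: Schema1 ∩ Schema2 = {X2, X4}.
No dependency enlarges {X2, X4}, so (X2, X4)⁺ = {X2, X4}.
The closure contains neither all of Schema1 = {X1, X2, X4} nor all of Schema2 = {X2, X3, X4}, so the common attributes are not a superkey of either fragment. The join is lossy.

No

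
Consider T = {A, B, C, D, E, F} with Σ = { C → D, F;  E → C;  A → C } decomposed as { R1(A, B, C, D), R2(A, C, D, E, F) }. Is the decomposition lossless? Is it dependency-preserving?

Lossless test: (A, C, D)⁺ = {A, C, D, F}, which is a superkey of neither fragment — lossy.
Dependency preservation: every FD's attributes lie within a single fragment, so each can be enforced locally — preserved.

lossy but dependency-preserving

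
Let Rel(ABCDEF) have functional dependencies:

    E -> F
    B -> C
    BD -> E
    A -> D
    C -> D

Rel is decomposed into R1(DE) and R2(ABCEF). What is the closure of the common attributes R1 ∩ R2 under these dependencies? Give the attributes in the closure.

EF

R1 ∩ R2 = {E}.
E → F applies, adding F
Closure: {EF}.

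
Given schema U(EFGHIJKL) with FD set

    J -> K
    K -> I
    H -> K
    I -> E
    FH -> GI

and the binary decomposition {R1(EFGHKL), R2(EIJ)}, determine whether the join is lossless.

No

Common attributes: R1 ∩ R2 = {E}.
No dependency enlarges {E}, so (E)⁺ = {E}.
The closure contains neither all of R1 = {EFGHKL} nor all of R2 = {EIJ}, so the common attributes are not a superkey of either fragment. The join is lossy.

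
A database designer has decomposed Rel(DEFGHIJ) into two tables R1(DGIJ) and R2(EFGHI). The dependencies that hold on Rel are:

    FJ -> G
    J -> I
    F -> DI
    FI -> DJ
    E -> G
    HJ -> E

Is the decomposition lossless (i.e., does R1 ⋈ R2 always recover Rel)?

Common attributes: R1 ∩ R2 = {GI}.
No dependency enlarges {GI}, so (GI)⁺ = {GI}.
The closure contains neither all of R1 = {DGIJ} nor all of R2 = {EFGHI}, so the common attributes are not a superkey of either fragment. The join is lossy.

No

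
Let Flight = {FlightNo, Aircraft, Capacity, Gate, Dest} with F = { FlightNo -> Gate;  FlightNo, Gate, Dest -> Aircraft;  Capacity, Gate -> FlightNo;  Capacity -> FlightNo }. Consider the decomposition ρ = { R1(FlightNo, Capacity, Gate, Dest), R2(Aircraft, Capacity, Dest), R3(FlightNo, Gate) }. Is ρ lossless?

Chase test. Columns are FlightNo, Aircraft, Capacity, Gate, Dest; row i has aⱼ where attribute j ∈ Ri, else bᵢⱼ.
Initial tableau (one row per fragment):
  row 1: a1 b12 a3 a4 a5
  row 2: b21 a2 a3 b24 a5
  row 3: a1 b32 b33 a4 b35
Rows 1 and 2 agree on Capacity; apply Capacity→FlightNo and equate their FlightNo entries.
Rows 1 and 2 agree on FlightNo; apply FlightNo→Gate and equate their Gate entries.
Rows 1 and 2 agree on FlightNo, Gate, Dest; apply FlightNo, Gate, Dest→Aircraft and equate their Aircraft entries.
Row 1 is now all distinguished symbols — the join is lossless.

Yes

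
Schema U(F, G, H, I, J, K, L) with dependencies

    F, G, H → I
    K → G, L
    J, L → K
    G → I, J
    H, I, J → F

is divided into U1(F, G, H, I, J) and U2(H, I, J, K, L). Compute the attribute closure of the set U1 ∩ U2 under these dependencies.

F, H, I, J

U1 ∩ U2 = {H, I, J}.
H, I, J → F applies, adding F
Closure: {F, H, I, J}.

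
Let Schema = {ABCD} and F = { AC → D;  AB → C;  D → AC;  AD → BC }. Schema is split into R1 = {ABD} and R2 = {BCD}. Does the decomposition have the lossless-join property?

Common attributes: R1 ∩ R2 = {BD}.
Closure of {BD}: D → AC applies, adding AC. So (BD)⁺ = {ABCD}.
This closure contains every attribute of R1, so R1 ∩ R2 → R1. The join is lossless.

Yes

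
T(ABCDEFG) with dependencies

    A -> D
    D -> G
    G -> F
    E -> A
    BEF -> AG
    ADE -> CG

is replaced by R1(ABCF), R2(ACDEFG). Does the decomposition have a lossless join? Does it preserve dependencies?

Lossless test: (ACF)⁺ = {ACDFG}, which is a superkey of neither fragment — lossy.
Dependency preservation: BEF → AG is not contained in any single fragment, but the restricted closure of its left-hand side across the fragments still reaches the right-hand side; the remaining FDs each lie inside some fragment. All dependencies are preserved.

lossy but dependency-preserving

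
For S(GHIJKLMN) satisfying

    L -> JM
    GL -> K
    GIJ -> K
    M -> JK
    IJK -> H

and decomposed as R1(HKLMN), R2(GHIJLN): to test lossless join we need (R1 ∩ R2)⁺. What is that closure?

HJKLMN

R1 ∩ R2 = {HLN}.
L → JM applies, adding JM
M → JK applies, adding K
Closure: {HJKLMN}.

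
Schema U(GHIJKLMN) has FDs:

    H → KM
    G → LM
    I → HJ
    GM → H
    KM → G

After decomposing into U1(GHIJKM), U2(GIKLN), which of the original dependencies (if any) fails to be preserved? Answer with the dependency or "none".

none

H → KM lies within U1.
G → LM: restricted closure across fragments reaches LM.
I → HJ lies within U1.
GM → H lies within U1.
KM → G lies within U1.
Every dependency is enforceable on the fragments, so the decomposition is dependency-preserving.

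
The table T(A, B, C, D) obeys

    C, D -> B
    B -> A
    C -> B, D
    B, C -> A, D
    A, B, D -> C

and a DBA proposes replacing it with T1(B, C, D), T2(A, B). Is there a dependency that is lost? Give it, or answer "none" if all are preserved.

none

C, D → B lies within T1.
B → A lies within T2.
C → B, D lies within T1.
B, C → A, D: restricted closure across fragments reaches A, D.
A, B, D → C: restricted closure across fragments reaches C.
Every dependency is enforceable on the fragments, so the decomposition is dependency-preserving.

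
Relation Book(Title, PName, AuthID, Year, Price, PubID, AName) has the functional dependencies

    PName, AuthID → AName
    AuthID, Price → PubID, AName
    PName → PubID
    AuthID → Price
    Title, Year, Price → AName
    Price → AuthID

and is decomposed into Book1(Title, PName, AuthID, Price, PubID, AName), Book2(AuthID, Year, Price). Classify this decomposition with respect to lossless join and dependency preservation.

lossy but dependency-preserving

Lossless test: (AuthID, Price)⁺ = {AuthID, Price, PubID, AName}, which is a superkey of neither fragment — lossy.
Dependency preservation: Title, Year, Price → AName is not contained in any single fragment, but the restricted closure of its left-hand side across the fragments still reaches the right-hand side; the remaining FDs each lie inside some fragment. All dependencies are preserved.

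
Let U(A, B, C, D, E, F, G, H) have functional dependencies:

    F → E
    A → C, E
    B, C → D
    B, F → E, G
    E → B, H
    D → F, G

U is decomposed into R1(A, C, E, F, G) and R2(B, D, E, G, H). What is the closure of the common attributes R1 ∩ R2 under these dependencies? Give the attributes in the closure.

B, E, G, H

R1 ∩ R2 = {E, G}.
E → B, H applies, adding B, H
Closure: {B, E, G, H}.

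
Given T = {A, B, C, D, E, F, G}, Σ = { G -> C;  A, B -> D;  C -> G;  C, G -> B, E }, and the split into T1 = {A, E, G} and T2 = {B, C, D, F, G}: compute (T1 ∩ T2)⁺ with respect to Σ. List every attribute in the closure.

B, C, E, G

T1 ∩ T2 = {G}.
G → C applies, adding C
C, G → B, E applies, adding B, E
Closure: {B, C, E, G}.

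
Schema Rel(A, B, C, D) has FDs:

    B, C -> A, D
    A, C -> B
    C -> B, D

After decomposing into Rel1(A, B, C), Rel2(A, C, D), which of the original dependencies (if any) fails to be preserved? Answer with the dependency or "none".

B, C → A, D: restricted closure across fragments reaches A, D.
A, C → B lies within Rel1.
C → B, D: restricted closure across fragments reaches B, D.
Every dependency is enforceable on the fragments, so the decomposition is dependency-preserving.

none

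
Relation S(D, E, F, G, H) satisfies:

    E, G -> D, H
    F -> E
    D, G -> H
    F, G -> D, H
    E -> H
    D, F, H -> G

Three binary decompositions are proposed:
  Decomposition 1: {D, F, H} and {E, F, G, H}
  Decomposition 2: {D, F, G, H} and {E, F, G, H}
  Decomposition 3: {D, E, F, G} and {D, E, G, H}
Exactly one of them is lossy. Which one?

Decomposition 1: common = {F, H}, closure = {E, F, H} → lossy.
Decomposition 2: common = {F, G, H}, closure = {D, E, F, G, H} → lossless.
Decomposition 3: common = {D, E, G}, closure = {D, E, G, H} → lossless.

Decomposition 1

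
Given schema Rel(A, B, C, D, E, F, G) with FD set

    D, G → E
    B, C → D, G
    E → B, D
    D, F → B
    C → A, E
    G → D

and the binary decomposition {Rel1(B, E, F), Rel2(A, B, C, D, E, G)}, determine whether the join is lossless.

No

Common attributes: Rel1 ∩ Rel2 = {B, E}.
Closure of {B, E}: E → B, D applies, adding D. So (B, E)⁺ = {B, D, E}.
The closure contains neither all of Rel1 = {B, E, F} nor all of Rel2 = {A, B, C, D, E, G}, so the common attributes are not a superkey of either fragment. The join is lossy.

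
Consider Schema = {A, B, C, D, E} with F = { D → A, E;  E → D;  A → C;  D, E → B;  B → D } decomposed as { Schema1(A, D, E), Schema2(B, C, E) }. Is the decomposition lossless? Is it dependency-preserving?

Lossless test: (E)⁺ = {A, B, C, D, E}, which contains all of one fragment — lossless.
Dependency preservation: the restricted closure of {A} across the fragments never reaches {C}, so A → C cannot be enforced without a join — not preserved.

lossless but not dependency-preserving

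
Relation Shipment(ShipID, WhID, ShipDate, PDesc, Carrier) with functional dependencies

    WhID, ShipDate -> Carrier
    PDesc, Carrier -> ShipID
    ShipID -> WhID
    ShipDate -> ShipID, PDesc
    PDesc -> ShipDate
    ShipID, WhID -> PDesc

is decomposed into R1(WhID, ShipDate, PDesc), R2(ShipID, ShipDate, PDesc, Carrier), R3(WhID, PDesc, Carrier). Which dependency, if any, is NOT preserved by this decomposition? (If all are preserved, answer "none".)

none

WhID, ShipDate → Carrier: restricted closure across fragments reaches Carrier.
PDesc, Carrier → ShipID lies within R2.
ShipID → WhID: restricted closure across fragments reaches WhID.
ShipDate → ShipID, PDesc lies within R2.
PDesc → ShipDate lies within R1.
ShipID, WhID → PDesc: restricted closure across fragments reaches PDesc.
Every dependency is enforceable on the fragments, so the decomposition is dependency-preserving.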